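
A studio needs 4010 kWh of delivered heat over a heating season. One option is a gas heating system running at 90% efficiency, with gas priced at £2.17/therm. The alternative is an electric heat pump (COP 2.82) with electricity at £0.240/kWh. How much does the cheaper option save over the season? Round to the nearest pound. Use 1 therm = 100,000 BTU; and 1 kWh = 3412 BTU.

£11

Heat load = 4010 kWh × 3412 = 13,682,120 BTU
Gas: input = 13,682,120 / 0.90 = 15,202,356 BTU = 152 therm → 152 × £2.17 = £329.89
Heat pump: 13,682,120 BTU / 3412 = 4,010 kWh heat; / 2.82 = 1,422 kWh in → × £0.240 = £341.28
Difference = |£329.89 − £341.28| = £11.39 ≈ £11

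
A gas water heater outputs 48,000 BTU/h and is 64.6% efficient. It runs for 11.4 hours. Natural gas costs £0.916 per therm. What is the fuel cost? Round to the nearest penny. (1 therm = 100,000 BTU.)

£7.76

Heat delivered = 48,000 BTU/h × 11.4 h = 547,200 BTU
Gas input = 547,200 / 0.646 = 847,059 BTU
= 847,059 / 100,000 = 8.471 therm
Cost = 8.471 × £0.916/therm = £7.76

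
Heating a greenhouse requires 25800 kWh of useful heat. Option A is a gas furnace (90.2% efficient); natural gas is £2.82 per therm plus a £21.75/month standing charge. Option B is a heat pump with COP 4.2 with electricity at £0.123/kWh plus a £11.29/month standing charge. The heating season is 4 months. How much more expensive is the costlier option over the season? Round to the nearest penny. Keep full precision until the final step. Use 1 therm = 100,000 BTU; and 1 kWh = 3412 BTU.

£2038.41

Heat load = 25800 kWh × 3412 = 88,029,600 BTU
Gas: input = 88,029,600 / 0.902 = 97,593,792 BTU = 975.9 therm → 975.9 × £2.82 = £2,752.14; + 4 × £21.75 standing = £2,839.14
Heat pump: 88,029,600 BTU / 3412 = 25,800 kWh heat; / 4.2 = 6,143 kWh in → × £0.123 = £755.57; + 4 × £11.29 standing = £800.73
Difference = |£2,839.14 − £800.73| = £2,038.41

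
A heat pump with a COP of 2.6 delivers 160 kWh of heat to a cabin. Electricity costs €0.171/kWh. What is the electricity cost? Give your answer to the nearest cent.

Electrical input = 160 kWh / 2.6 = 61.54 kWh
Cost = 61.54 × €0.171/kWh = €10.52

€10.52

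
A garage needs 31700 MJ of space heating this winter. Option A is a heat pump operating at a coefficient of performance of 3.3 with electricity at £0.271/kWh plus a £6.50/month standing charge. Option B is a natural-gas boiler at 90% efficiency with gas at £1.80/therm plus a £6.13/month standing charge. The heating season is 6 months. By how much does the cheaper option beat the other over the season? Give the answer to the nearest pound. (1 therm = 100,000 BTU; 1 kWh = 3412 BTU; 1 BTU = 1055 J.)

£124

Heat load = 31700 MJ = 31,700,000,000 J / 1055 = 30,047,393 BTU
Gas: input = 30,047,393 / 0.900 = 33,385,993 BTU = 333.9 therm → 333.9 × £1.80 = £600.95; + 6 × £6.13 standing = £637.73
Heat pump: 30,047,393 BTU / 3412 = 8,806 kWh heat; / 3.3 = 2,669 kWh in → × £0.271 = £723.19; + 6 × £6.50 standing = £762.19
Difference = |£637.73 − £762.19| = £124.46 ≈ £124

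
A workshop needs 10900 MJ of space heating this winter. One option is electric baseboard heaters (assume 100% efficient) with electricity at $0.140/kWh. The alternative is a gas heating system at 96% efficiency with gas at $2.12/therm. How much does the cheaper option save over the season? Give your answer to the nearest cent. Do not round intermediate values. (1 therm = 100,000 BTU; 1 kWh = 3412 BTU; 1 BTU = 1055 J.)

$195.77

Heat load = 10900 MJ = 10,900,000,000 J / 1055 = 10,331,754 BTU
Gas: input = 10,331,754 / 0.960 = 10,762,243 BTU = 107.6 therm → 107.6 × $2.12 = $228.16
Electric: 10,331,754 BTU / 3412 = 3,028 kWh → × $0.140 = $423.93
Difference = |$228.16 − $423.93| = $195.77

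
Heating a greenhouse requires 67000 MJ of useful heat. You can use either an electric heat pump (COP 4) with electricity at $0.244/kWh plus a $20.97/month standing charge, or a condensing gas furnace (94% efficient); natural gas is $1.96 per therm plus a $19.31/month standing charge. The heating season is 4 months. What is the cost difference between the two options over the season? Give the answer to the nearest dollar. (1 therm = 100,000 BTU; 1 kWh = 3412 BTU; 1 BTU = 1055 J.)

$182

Heat load = 67000 MJ = 67,000,000,000 J / 1055 = 63,507,109 BTU
Gas: input = 63,507,109 / 0.94 = 67,560,754 BTU = 675.6 therm → 675.6 × $1.96 = $1,324.19; + 4 × $19.31 standing = $1,401.43
Heat pump: 63,507,109 BTU / 3412 = 18,610 kWh heat; / 4 = 4,653 kWh in → × $0.244 = $1,135.39; + 4 × $20.97 standing = $1,219.27
Difference = |$1,401.43 − $1,219.27| = $182.17 ≈ $182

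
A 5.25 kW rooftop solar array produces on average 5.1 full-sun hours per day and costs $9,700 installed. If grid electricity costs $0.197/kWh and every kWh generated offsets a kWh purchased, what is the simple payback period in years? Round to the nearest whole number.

5 years

Daily generation = 5.25 kW × 5.1 h = 26.77 kWh
Annual generation = 26.77 × 365 = 9772.9 kWh
Annual savings = 9772.9 × $0.197 = $1,925.26
Payback = $9,700 / $1,925.26 = 5.04 years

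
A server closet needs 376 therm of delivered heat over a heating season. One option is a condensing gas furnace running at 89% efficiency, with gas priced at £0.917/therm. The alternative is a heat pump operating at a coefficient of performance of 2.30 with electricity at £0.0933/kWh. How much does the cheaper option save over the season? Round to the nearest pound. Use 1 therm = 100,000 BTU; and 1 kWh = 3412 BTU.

Heat load = 376 therm × 100,000 = 37,600,000 BTU
Gas: input = 37,600,000 / 0.890 = 42,247,191 BTU = 422.5 therm → 422.5 × £0.917 = £387.41
Heat pump: 37,600,000 BTU / 3412 = 11,020 kWh heat; / 2.30 = 4,791 kWh in → × £0.0933 = £447.03
Difference = |£387.41 − £447.03| = £59.62 ≈ £60

£60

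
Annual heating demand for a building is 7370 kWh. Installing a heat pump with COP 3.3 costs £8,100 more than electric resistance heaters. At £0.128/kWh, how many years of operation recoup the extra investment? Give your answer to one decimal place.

Resistance: 7370 kWh × £0.128 = £943.36/yr
Heat pump: 7370 / 3.3 = 2233 kWh in → × £0.128 = £285.87/yr
Annual savings = £657.49
Payback = £8,100 / £657.49 = 12.3 years

12.3 years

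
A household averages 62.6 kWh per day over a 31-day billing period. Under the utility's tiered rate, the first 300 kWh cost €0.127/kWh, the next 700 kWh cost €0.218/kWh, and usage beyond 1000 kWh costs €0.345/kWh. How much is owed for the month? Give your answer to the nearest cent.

Usage = 62.6 kWh/day × 31 days = 1940.6 kWh
First 300 kWh × €0.127 = €38.10
Next 700 kWh × €0.218 = €152.60
Remaining 940.6 kWh × €0.345 = €324.51
Total = €515.21

€515.21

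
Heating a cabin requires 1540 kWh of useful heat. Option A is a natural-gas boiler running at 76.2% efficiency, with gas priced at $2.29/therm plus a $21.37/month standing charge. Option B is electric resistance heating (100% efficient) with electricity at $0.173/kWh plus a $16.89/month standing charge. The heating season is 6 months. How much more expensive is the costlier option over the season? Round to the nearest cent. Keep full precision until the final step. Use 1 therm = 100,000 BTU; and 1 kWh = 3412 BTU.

$81.63

Heat load = 1540 kWh × 3412 = 5,254,480 BTU
Gas: input = 5,254,480 / 0.762 = 6,895,643 BTU = 68.96 therm → 68.96 × $2.29 = $157.91; + 6 × $21.37 standing = $286.13
Electric: 5,254,480 BTU / 3412 = 1,540 kWh → × $0.173 = $266.42; + 6 × $16.89 standing = $367.76
Difference = |$286.13 − $367.76| = $81.63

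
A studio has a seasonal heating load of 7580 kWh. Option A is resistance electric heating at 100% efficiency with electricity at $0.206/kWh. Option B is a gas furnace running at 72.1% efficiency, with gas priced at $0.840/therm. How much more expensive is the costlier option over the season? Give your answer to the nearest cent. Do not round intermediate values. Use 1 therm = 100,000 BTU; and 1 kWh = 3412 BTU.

Heat load = 7580 kWh × 3412 = 25,862,960 BTU
Gas: input = 25,862,960 / 0.721 = 35,870,957 BTU = 358.7 therm → 358.7 × $0.840 = $301.32
Electric: 25,862,960 BTU / 3412 = 7,580 kWh → × $0.206 = $1,561.48
Difference = |$301.32 − $1,561.48| = $1,260.16

$1260.16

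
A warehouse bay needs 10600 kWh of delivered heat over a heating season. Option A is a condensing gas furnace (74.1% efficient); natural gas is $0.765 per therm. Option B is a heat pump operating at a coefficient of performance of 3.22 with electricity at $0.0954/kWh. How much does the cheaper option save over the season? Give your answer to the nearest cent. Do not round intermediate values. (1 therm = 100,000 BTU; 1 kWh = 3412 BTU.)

$59.34

Heat load = 10600 kWh × 3412 = 36,167,200 BTU
Gas: input = 36,167,200 / 0.741 = 48,808,637 BTU = 488.1 therm → 488.1 × $0.765 = $373.39
Heat pump: 36,167,200 BTU / 3412 = 10,600 kWh heat; / 3.22 = 3,292 kWh in → × $0.0954 = $314.05
Difference = |$373.39 − $314.05| = $59.34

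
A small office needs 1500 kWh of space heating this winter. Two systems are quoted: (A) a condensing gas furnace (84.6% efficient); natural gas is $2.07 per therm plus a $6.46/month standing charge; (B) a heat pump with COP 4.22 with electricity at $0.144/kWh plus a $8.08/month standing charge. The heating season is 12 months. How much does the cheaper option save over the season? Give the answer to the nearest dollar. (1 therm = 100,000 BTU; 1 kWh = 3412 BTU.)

Heat load = 1500 kWh × 3412 = 5,118,000 BTU
Gas: input = 5,118,000 / 0.846 = 6,049,645 BTU = 60.5 therm → 60.5 × $2.07 = $125.23; + 12 × $6.46 standing = $202.75
Heat pump: 5,118,000 BTU / 3412 = 1,500 kWh heat; / 4.22 = 355.5 kWh in → × $0.144 = $51.18; + 12 × $8.08 standing = $148.14
Difference = |$202.75 − $148.14| = $54.60 ≈ $55

$55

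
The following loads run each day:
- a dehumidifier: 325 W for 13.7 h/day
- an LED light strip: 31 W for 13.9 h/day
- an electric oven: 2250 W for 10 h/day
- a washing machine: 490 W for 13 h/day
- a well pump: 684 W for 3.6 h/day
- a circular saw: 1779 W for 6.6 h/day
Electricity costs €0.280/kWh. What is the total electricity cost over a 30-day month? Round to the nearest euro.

dehumidifier: 325 W × 13.7 h × 30 d = 133,575 Wh = 133.6 kWh
LED light strip: 31 W × 13.9 h × 30 d = 12,927 Wh = 12.93 kWh
electric oven: 2250 W × 10 h × 30 d = 675,000 Wh = 675 kWh
washing machine: 490 W × 13 h × 30 d = 191,100 Wh = 191.1 kWh
well pump: 684 W × 3.6 h × 30 d = 73,872 Wh = 73.87 kWh
circular saw: 1779 W × 6.6 h × 30 d = 352,242 Wh = 352.2 kWh
Total energy = 133.6 + 12.93 + 675 + 191.1 + 73.87 + 352.2 = 1,439 kWh
Cost = 1,439 kWh × €0.280 = €402.84 ≈ €403

€403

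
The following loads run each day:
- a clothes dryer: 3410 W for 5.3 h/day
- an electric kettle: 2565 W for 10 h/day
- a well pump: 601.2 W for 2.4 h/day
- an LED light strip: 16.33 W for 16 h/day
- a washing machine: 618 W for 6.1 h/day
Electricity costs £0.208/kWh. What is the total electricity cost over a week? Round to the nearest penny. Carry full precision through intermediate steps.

£71.63

clothes dryer: 3410 W × 5.3 h × 7 d = 126,511 Wh = 126.5 kWh
electric kettle: 2565 W × 10 h × 7 d = 179,550 Wh = 179.6 kWh
well pump: 601.2 W × 2.4 h × 7 d = 10,100 Wh = 10.1 kWh
LED light strip: 16.33 W × 16 h × 7 d = 1,829 Wh = 1.829 kWh
washing machine: 618 W × 6.1 h × 7 d = 26,389 Wh = 26.39 kWh
Total energy = 126.5 + 179.6 + 10.1 + 1.829 + 26.39 = 344.4 kWh
Cost = 344.4 kWh × £0.208 = £71.63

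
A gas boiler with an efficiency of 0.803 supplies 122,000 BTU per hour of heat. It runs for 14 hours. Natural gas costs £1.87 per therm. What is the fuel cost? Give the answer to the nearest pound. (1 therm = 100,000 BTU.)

£40

Heat delivered = 122,000 BTU/h × 14 h = 1,708,000 BTU
Gas input = 1,708,000 / 0.803 = 2,127,024 BTU
= 2,127,024 / 100,000 = 21.27 therm
Cost = 21.27 × £1.87/therm = £39.78 ≈ £40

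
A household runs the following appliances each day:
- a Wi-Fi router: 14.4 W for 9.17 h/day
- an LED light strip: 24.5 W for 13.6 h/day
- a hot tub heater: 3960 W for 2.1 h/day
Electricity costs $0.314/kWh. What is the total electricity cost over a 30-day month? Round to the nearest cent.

Wi-Fi router: 14.4 W × 9.17 h × 30 d = 3,961 Wh = 3.961 kWh
LED light strip: 24.5 W × 13.6 h × 30 d = 9,996 Wh = 9.996 kWh
hot tub heater: 3960 W × 2.1 h × 30 d = 249,480 Wh = 249.5 kWh
Total energy = 3.961 + 9.996 + 249.5 = 263.4 kWh
Cost = 263.4 kWh × $0.314 = $82.72

$82.72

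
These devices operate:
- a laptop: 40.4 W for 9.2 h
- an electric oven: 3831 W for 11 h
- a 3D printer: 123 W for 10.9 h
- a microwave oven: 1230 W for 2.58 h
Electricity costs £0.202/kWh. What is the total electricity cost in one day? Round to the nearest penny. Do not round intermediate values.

£9.50

laptop: 40.4 W × 9.2 h = 372 Wh = 0.3717 kWh
electric oven: 3831 W × 11 h = 42,141 Wh = 42.14 kWh
3D printer: 123 W × 10.9 h = 1,341 Wh = 1.341 kWh
microwave oven: 1230 W × 2.58 h = 3,173 Wh = 3.173 kWh
Total energy = 0.3717 + 42.14 + 1.341 + 3.173 = 47.03 kWh
Cost = 47.03 kWh × £0.202 = £9.50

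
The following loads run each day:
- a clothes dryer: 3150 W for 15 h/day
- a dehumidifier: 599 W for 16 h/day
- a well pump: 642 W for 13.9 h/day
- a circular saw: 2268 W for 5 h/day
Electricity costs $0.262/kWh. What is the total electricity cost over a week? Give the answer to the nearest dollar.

$141

clothes dryer: 3150 W × 15 h × 7 d = 330,750 Wh = 330.8 kWh
dehumidifier: 599 W × 16 h × 7 d = 67,088 Wh = 67.09 kWh
well pump: 642 W × 13.9 h × 7 d = 62,467 Wh = 62.47 kWh
circular saw: 2268 W × 5 h × 7 d = 79,380 Wh = 79.38 kWh
Total energy = 330.8 + 67.09 + 62.47 + 79.38 = 539.7 kWh
Cost = 539.7 kWh × $0.262 = $141.40 ≈ $141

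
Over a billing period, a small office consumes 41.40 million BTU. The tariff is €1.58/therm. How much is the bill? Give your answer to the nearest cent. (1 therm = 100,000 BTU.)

€654.12

41.40 million BTU × (10 therm/million BTU) = 414 therm
Cost = 414 therm × €1.58/therm = €654.12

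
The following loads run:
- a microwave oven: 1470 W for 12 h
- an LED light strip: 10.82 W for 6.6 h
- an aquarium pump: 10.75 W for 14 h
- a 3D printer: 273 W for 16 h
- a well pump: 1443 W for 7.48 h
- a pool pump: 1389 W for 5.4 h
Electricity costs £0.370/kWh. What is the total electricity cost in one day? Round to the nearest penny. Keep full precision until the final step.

microwave oven: 1470 W × 12 h = 17,640 Wh = 17.64 kWh
LED light strip: 10.82 W × 6.6 h = 71 Wh = 0.07141 kWh
aquarium pump: 10.75 W × 14 h = 150 Wh = 0.1505 kWh
3D printer: 273 W × 16 h = 4,368 Wh = 4.368 kWh
well pump: 1443 W × 7.48 h = 10,794 Wh = 10.79 kWh
pool pump: 1389 W × 5.4 h = 7,501 Wh = 7.501 kWh
Total energy = 17.64 + 0.07141 + 0.1505 + 4.368 + 10.79 + 7.501 = 40.52 kWh
Cost = 40.52 kWh × £0.370 = £14.99

£14.99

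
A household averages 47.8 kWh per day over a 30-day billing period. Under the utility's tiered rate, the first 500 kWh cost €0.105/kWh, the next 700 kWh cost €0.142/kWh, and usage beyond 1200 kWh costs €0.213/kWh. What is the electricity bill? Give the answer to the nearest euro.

Usage = 47.8 kWh/day × 30 days = 1434 kWh
First 500 kWh × €0.105 = €52.50
Next 700 kWh × €0.142 = €99.40
Remaining 234 kWh × €0.213 = €49.84
Total = €201.74 ≈ €202

€202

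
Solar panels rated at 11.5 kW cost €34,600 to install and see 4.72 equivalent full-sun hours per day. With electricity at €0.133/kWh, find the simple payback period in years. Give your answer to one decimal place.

13.1 years

Daily generation = 11.5 kW × 4.72 h = 54.28 kWh
Annual generation = 54.28 × 365 = 19812 kWh
Annual savings = 19812 × €0.133 = €2,635.02
Payback = €34,600 / €2,635.02 = 13.1 years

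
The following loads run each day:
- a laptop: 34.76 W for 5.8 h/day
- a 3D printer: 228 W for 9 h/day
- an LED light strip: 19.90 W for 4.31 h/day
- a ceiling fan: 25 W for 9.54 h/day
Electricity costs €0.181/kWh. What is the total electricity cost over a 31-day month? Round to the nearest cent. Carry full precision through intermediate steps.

laptop: 34.76 W × 5.8 h × 31 d = 6,250 Wh = 6.25 kWh
3D printer: 228 W × 9 h × 31 d = 63,612 Wh = 63.61 kWh
LED light strip: 19.90 W × 4.31 h × 31 d = 2,659 Wh = 2.659 kWh
ceiling fan: 25 W × 9.54 h × 31 d = 7,393 Wh = 7.393 kWh
Total energy = 6.25 + 63.61 + 2.659 + 7.393 = 79.91 kWh
Cost = 79.91 kWh × €0.181 = €14.46

€14.46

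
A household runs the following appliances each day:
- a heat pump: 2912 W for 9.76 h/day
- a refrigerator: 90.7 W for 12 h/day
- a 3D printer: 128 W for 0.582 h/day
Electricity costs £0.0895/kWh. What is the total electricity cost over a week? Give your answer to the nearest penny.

heat pump: 2912 W × 9.76 h × 7 d = 198,948 Wh = 198.9 kWh
refrigerator: 90.7 W × 12 h × 7 d = 7,619 Wh = 7.619 kWh
3D printer: 128 W × 0.582 h × 7 d = 521 Wh = 0.5215 kWh
Total energy = 198.9 + 7.619 + 0.5215 = 207.1 kWh
Cost = 207.1 kWh × £0.0895 = £18.53

£18.53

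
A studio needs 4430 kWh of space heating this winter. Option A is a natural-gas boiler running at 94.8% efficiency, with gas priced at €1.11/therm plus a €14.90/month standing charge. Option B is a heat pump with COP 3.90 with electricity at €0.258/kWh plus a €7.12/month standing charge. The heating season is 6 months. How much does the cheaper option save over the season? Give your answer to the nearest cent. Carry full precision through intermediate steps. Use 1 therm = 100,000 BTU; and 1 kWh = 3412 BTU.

Heat load = 4430 kWh × 3412 = 15,115,160 BTU
Gas: input = 15,115,160 / 0.948 = 15,944,262 BTU = 159.4 therm → 159.4 × €1.11 = €176.98; + 6 × €14.90 standing = €266.38
Heat pump: 15,115,160 BTU / 3412 = 4,430 kWh heat; / 3.90 = 1,136 kWh in → × €0.258 = €293.06; + 6 × €7.12 standing = €335.78
Difference = |€266.38 − €335.78| = €69.40

€69.40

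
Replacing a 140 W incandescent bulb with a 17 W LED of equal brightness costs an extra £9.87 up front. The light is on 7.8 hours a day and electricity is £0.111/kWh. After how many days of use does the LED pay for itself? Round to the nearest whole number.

Power saved = 140 − 17 = 123 W
Daily energy saved = 123 W × 7.8 h = 959.4 Wh = 0.9594 kWh
Daily savings = 0.9594 × £0.111 = £0.1065
Payback = £9.87 / £0.1065 per day = 92.68 days

93 days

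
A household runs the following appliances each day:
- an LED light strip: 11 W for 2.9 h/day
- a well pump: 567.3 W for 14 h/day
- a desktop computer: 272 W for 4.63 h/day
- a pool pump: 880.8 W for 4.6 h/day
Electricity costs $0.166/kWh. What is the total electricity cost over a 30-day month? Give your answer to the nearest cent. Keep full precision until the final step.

LED light strip: 11 W × 2.9 h × 30 d = 957 Wh = 0.957 kWh
well pump: 567.3 W × 14 h × 30 d = 238,266 Wh = 238.3 kWh
desktop computer: 272 W × 4.63 h × 30 d = 37,781 Wh = 37.78 kWh
pool pump: 880.8 W × 4.6 h × 30 d = 121,550 Wh = 121.6 kWh
Total energy = 0.957 + 238.3 + 37.78 + 121.6 = 398.6 kWh
Cost = 398.6 kWh × $0.166 = $66.16

$66.16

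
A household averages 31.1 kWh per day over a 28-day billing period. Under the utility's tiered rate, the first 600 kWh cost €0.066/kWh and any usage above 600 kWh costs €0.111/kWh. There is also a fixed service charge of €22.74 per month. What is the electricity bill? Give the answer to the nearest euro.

Usage = 31.1 kWh/day × 28 days = 870.8 kWh
First 600 kWh × €0.066 = €39.60
Remaining 270.8 kWh × €0.111 = €30.06
Energy charge = €69.66; + service €22.74 = €92.40 ≈ €92

€92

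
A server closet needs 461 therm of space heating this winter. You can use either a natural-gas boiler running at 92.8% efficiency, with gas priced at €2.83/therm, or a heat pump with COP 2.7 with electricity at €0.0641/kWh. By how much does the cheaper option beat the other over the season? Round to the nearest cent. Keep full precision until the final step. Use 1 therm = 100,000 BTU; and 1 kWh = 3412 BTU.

€1085.09

Heat load = 461 therm × 100,000 = 46,100,000 BTU
Gas: input = 46,100,000 / 0.928 = 49,676,724 BTU = 496.8 therm → 496.8 × €2.83 = €1,405.85
Heat pump: 46,100,000 BTU / 3412 = 13,510 kWh heat; / 2.7 = 5,004 kWh in → × €0.0641 = €320.76
Difference = |€1,405.85 − €320.76| = €1,085.09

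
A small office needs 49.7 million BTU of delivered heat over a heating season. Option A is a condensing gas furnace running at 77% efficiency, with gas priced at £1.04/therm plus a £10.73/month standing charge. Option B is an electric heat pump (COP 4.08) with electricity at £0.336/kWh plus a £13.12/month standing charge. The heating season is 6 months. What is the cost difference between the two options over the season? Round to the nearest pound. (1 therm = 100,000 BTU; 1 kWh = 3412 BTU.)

Heat load = 49.7 × 10⁶ BTU = 49,700,000 BTU
Gas: input = 49,700,000 / 0.77 = 64,545,455 BTU = 645.5 therm → 645.5 × £1.04 = £671.27; + 6 × £10.73 standing = £735.65
Heat pump: 49,700,000 BTU / 3412 = 14,570 kWh heat; / 4.08 = 3,570 kWh in → × £0.336 = £1,199.57; + 6 × £13.12 standing = £1,278.29
Difference = |£735.65 − £1,278.29| = £542.64 ≈ £543

£543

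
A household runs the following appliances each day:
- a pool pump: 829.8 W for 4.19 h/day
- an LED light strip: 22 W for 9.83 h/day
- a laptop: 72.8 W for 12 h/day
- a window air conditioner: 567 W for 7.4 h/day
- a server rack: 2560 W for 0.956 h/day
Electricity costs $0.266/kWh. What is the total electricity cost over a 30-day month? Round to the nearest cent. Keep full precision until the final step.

$89.45

pool pump: 829.8 W × 4.19 h × 30 d = 104,306 Wh = 104.3 kWh
LED light strip: 22 W × 9.83 h × 30 d = 6,488 Wh = 6.488 kWh
laptop: 72.8 W × 12 h × 30 d = 26,208 Wh = 26.21 kWh
window air conditioner: 567 W × 7.4 h × 30 d = 125,874 Wh = 125.9 kWh
server rack: 2560 W × 0.956 h × 30 d = 73,421 Wh = 73.42 kWh
Total energy = 104.3 + 6.488 + 26.21 + 125.9 + 73.42 = 336.3 kWh
Cost = 336.3 kWh × $0.266 = $89.45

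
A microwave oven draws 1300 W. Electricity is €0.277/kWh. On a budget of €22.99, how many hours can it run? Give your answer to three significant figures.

Energy budget = €22.99 / €0.277 per kWh = 83 kWh = 82,996 Wh
Runtime = 82,996 Wh / 1300 W = 63.84 h

63.8 h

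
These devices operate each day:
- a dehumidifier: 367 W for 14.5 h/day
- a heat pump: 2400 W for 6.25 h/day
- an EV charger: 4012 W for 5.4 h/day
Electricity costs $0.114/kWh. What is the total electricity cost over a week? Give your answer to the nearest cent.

$33.51

dehumidifier: 367 W × 14.5 h × 7 d = 37,250 Wh = 37.25 kWh
heat pump: 2400 W × 6.25 h × 7 d = 105,000 Wh = 105 kWh
EV charger: 4012 W × 5.4 h × 7 d = 151,654 Wh = 151.7 kWh
Total energy = 37.25 + 105 + 151.7 = 293.9 kWh
Cost = 293.9 kWh × $0.114 = $33.51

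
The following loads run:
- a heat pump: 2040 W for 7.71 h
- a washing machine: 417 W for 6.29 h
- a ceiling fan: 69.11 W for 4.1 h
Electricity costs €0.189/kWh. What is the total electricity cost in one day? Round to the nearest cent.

heat pump: 2040 W × 7.71 h = 15,728 Wh = 15.73 kWh
washing machine: 417 W × 6.29 h = 2,623 Wh = 2.623 kWh
ceiling fan: 69.11 W × 4.1 h = 283 Wh = 0.2834 kWh
Total energy = 15.73 + 2.623 + 0.2834 = 18.63 kWh
Cost = 18.63 kWh × €0.189 = €3.52

€3.52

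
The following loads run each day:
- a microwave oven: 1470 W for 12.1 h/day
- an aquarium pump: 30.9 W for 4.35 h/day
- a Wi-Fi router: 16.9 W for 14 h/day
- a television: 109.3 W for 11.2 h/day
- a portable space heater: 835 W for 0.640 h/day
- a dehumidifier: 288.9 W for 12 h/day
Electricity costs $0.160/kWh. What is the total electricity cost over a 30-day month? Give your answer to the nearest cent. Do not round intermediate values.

microwave oven: 1470 W × 12.1 h × 30 d = 533,610 Wh = 533.6 kWh
aquarium pump: 30.9 W × 4.35 h × 30 d = 4,032 Wh = 4.032 kWh
Wi-Fi router: 16.9 W × 14 h × 30 d = 7,098 Wh = 7.098 kWh
television: 109.3 W × 11.2 h × 30 d = 36,725 Wh = 36.72 kWh
portable space heater: 835 W × 0.640 h × 30 d = 16,032 Wh = 16.03 kWh
dehumidifier: 288.9 W × 12 h × 30 d = 104,004 Wh = 104 kWh
Total energy = 533.6 + 4.032 + 7.098 + 36.72 + 16.03 + 104 = 701.5 kWh
Cost = 701.5 kWh × $0.160 = $112.24

$112.24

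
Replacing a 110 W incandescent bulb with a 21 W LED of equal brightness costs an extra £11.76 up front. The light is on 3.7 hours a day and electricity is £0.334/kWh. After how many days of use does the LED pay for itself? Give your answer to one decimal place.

Power saved = 110 − 21 = 89 W
Daily energy saved = 89 W × 3.7 h = 329.3 Wh = 0.3293 kWh
Daily savings = 0.3293 × £0.334 = £0.1100
Payback = £11.76 / £0.1100 per day = 106.9 days

106.9 days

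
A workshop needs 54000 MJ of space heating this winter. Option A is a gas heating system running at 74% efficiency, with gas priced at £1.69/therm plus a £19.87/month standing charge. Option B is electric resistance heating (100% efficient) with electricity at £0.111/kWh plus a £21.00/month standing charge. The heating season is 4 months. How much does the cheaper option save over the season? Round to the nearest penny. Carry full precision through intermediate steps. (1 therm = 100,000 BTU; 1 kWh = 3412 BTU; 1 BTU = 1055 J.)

£500.73

Heat load = 54000 MJ = 54,000,000,000 J / 1055 = 51,184,834 BTU
Gas: input = 51,184,834 / 0.74 = 69,168,695 BTU = 691.7 therm → 691.7 × £1.69 = £1,168.95; + 4 × £19.87 standing = £1,248.43
Electric: 51,184,834 BTU / 3412 = 15,000 kWh → × £0.111 = £1,665.16; + 4 × £21.00 standing = £1,749.16
Difference = |£1,248.43 − £1,749.16| = £500.73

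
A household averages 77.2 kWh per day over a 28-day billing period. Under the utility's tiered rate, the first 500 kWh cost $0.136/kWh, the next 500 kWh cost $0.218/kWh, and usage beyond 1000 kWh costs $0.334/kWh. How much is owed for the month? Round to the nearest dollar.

Usage = 77.2 kWh/day × 28 days = 2161.6 kWh
First 500 kWh × $0.136 = $68.00
Next 500 kWh × $0.218 = $109.00
Remaining 1161.6 kWh × $0.334 = $387.97
Total = $564.97 ≈ $565

$565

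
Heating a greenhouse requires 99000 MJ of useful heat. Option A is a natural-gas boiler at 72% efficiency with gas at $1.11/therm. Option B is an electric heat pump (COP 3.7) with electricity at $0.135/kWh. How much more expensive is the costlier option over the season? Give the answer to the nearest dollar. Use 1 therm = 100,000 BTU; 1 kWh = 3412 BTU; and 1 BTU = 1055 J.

$443

Heat load = 99000 MJ = 99,000,000,000 J / 1055 = 93,838,863 BTU
Gas: input = 93,838,863 / 0.72 = 130,331,754 BTU = 1,303 therm → 1,303 × $1.11 = $1,446.68
Heat pump: 93,838,863 BTU / 3412 = 27,500 kWh heat; / 3.7 = 7,433 kWh in → × $0.135 = $1,003.47
Difference = |$1,446.68 − $1,003.47| = $443.21 ≈ $443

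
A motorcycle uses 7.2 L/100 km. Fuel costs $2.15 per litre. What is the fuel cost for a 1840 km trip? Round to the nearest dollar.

$285

Fuel = 7.2 L/100 km × 1840 km / 100 = 132.5 L
Cost = 132.5 L × $2.15/L = $284.83 ≈ $285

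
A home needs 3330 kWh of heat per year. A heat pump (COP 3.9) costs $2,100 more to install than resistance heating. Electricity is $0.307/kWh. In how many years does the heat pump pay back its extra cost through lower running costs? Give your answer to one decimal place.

Resistance: 3330 kWh × $0.307 = $1,022.31/yr
Heat pump: 3330 / 3.9 = 853.8 kWh in → × $0.307 = $262.13/yr
Annual savings = $760.18
Payback = $2,100 / $760.18 = 2.76 years

2.8 years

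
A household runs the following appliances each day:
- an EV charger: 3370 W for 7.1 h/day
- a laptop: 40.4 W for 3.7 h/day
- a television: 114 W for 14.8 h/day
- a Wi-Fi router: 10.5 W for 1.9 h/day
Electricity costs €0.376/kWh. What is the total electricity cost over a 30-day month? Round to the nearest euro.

€291

EV charger: 3370 W × 7.1 h × 30 d = 717,810 Wh = 717.8 kWh
laptop: 40.4 W × 3.7 h × 30 d = 4,484 Wh = 4.484 kWh
television: 114 W × 14.8 h × 30 d = 50,616 Wh = 50.62 kWh
Wi-Fi router: 10.5 W × 1.9 h × 30 d = 598 Wh = 0.5985 kWh
Total energy = 717.8 + 4.484 + 50.62 + 0.5985 = 773.5 kWh
Cost = 773.5 kWh × €0.376 = €290.84 ≈ €291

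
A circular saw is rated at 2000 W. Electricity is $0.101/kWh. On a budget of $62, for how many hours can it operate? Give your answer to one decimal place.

306.9 h

Energy budget = $62 / $0.101 per kWh = 613.9 kWh = 613,861 Wh
Runtime = 613,861 Wh / 2000 W = 306.9 h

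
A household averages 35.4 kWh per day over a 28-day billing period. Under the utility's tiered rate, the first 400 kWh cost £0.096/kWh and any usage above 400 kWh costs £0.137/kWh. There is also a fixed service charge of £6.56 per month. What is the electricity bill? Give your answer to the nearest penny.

Usage = 35.4 kWh/day × 28 days = 991.2 kWh
First 400 kWh × £0.096 = £38.40
Remaining 591.2 kWh × £0.137 = £80.99
Energy charge = £119.39; + service £6.56 = £125.95

£125.95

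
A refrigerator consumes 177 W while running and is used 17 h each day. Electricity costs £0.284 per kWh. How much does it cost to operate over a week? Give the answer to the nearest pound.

£6

Energy = 177 W × 17 h/day × 7 days = 21,063 Wh = 21.06 kWh
Cost = 21.06 kWh × £0.284/kWh = £5.98 ≈ £6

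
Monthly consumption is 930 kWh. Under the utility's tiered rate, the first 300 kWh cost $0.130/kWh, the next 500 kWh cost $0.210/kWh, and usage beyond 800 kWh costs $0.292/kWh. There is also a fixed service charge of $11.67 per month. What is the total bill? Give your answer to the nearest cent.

First 300 kWh × $0.130 = $39.00
Next 500 kWh × $0.210 = $105.00
Remaining 130 kWh × $0.292 = $37.96
Energy charge = $181.96; + service $11.67 = $193.63

$193.63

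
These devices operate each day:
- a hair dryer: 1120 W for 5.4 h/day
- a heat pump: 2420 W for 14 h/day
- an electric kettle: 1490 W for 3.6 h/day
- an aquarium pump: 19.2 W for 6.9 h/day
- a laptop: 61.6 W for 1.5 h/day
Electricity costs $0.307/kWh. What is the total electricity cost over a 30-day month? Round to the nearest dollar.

$419

hair dryer: 1120 W × 5.4 h × 30 d = 181,440 Wh = 181.4 kWh
heat pump: 2420 W × 14 h × 30 d = 1,016,400 Wh = 1,016 kWh
electric kettle: 1490 W × 3.6 h × 30 d = 160,920 Wh = 160.9 kWh
aquarium pump: 19.2 W × 6.9 h × 30 d = 3,974 Wh = 3.974 kWh
laptop: 61.6 W × 1.5 h × 30 d = 2,772 Wh = 2.772 kWh
Total energy = 181.4 + 1,016 + 160.9 + 3.974 + 2.772 = 1,366 kWh
Cost = 1,366 kWh × $0.307 = $419.21 ≈ $419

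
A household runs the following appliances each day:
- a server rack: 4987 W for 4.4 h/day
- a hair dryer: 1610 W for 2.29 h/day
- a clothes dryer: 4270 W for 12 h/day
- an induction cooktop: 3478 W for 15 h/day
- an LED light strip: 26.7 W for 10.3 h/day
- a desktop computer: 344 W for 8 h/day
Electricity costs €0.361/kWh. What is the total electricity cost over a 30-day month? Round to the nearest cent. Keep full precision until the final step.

€1430.28

server rack: 4987 W × 4.4 h × 30 d = 658,284 Wh = 658.3 kWh
hair dryer: 1610 W × 2.29 h × 30 d = 110,607 Wh = 110.6 kWh
clothes dryer: 4270 W × 12 h × 30 d = 1,537,200 Wh = 1,537 kWh
induction cooktop: 3478 W × 15 h × 30 d = 1,565,100 Wh = 1,565 kWh
LED light strip: 26.7 W × 10.3 h × 30 d = 8,250 Wh = 8.25 kWh
desktop computer: 344 W × 8 h × 30 d = 82,560 Wh = 82.56 kWh
Total energy = 658.3 + 110.6 + 1,537 + 1,565 + 8.25 + 82.56 = 3,962 kWh
Cost = 3,962 kWh × €0.361 = €1,430.28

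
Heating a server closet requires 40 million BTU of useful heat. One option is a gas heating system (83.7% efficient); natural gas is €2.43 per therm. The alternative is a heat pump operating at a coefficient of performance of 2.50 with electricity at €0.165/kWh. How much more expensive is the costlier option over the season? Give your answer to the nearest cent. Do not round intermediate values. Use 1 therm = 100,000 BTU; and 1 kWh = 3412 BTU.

€387.55

Heat load = 40 × 10⁶ BTU = 40,000,000 BTU
Gas: input = 40,000,000 / 0.837 = 47,789,725 BTU = 477.9 therm → 477.9 × €2.43 = €1,161.29
Heat pump: 40,000,000 BTU / 3412 = 11,720 kWh heat; / 2.50 = 4,689 kWh in → × €0.165 = €773.74
Difference = |€1,161.29 − €773.74| = €387.55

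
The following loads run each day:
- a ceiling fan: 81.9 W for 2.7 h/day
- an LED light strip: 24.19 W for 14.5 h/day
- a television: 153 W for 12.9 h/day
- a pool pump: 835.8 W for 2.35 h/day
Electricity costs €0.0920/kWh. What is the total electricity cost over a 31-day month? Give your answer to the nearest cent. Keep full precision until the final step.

ceiling fan: 81.9 W × 2.7 h × 31 d = 6,855 Wh = 6.855 kWh
LED light strip: 24.19 W × 14.5 h × 31 d = 10,873 Wh = 10.87 kWh
television: 153 W × 12.9 h × 31 d = 61,185 Wh = 61.18 kWh
pool pump: 835.8 W × 2.35 h × 31 d = 60,888 Wh = 60.89 kWh
Total energy = 6.855 + 10.87 + 61.18 + 60.89 = 139.8 kWh
Cost = 139.8 kWh × €0.0920 = €12.86

€12.86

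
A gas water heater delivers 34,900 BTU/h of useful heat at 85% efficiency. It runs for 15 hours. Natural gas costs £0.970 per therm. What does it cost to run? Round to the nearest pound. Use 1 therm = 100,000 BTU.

£6

Heat delivered = 34,900 BTU/h × 15 h = 523,500 BTU
Gas input = 523,500 / 0.850 = 615,882 BTU
= 615,882 / 100,000 = 6.159 therm
Cost = 6.159 × £0.970/therm = £5.97 ≈ £6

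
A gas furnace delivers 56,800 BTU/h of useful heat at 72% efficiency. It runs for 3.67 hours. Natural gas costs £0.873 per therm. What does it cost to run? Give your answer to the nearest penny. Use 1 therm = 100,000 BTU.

Heat delivered = 56,800 BTU/h × 3.67 h = 208,456 BTU
Gas input = 208,456 / 0.72 = 289,522 BTU
= 289,522 / 100,000 = 2.895 therm
Cost = 2.895 × £0.873/therm = £2.53

£2.53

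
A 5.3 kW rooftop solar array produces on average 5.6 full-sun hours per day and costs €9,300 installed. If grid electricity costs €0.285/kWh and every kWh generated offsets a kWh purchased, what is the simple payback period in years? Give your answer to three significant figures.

3.01 years

Daily generation = 5.3 kW × 5.6 h = 29.68 kWh
Annual generation = 29.68 × 365 = 10833 kWh
Annual savings = 10833 × €0.285 = €3,087.46
Payback = €9,300 / €3,087.46 = 3.01 years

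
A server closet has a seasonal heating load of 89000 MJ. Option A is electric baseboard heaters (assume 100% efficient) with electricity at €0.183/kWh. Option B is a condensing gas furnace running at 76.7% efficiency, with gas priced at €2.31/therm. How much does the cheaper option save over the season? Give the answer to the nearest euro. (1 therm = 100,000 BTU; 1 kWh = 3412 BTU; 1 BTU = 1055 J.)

Heat load = 89000 MJ = 89,000,000,000 J / 1055 = 84,360,190 BTU
Gas: input = 84,360,190 / 0.767 = 109,987,209 BTU = 1,100 therm → 1,100 × €2.31 = €2,540.70
Electric: 84,360,190 BTU / 3412 = 24,720 kWh → × €0.183 = €4,524.59
Difference = |€2,540.70 − €4,524.59| = €1,983.89 ≈ €1984

€1984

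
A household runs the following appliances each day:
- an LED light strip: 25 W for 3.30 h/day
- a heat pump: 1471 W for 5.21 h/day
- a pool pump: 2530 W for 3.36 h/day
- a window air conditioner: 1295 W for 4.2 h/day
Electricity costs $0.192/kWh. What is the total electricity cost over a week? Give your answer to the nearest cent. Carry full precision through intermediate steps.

LED light strip: 25 W × 3.30 h × 7 d = 578 Wh = 0.5775 kWh
heat pump: 1471 W × 5.21 h × 7 d = 53,647 Wh = 53.65 kWh
pool pump: 2530 W × 3.36 h × 7 d = 59,506 Wh = 59.51 kWh
window air conditioner: 1295 W × 4.2 h × 7 d = 38,073 Wh = 38.07 kWh
Total energy = 0.5775 + 53.65 + 59.51 + 38.07 = 151.8 kWh
Cost = 151.8 kWh × $0.192 = $29.15

$29.15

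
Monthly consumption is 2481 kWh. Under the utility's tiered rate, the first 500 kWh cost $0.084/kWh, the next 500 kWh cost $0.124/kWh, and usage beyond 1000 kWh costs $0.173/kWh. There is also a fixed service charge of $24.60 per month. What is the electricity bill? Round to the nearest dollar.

$385

First 500 kWh × $0.084 = $42.00
Next 500 kWh × $0.124 = $62.00
Remaining 1481 kWh × $0.173 = $256.21
Energy charge = $360.21; + service $24.60 = $384.81 ≈ $385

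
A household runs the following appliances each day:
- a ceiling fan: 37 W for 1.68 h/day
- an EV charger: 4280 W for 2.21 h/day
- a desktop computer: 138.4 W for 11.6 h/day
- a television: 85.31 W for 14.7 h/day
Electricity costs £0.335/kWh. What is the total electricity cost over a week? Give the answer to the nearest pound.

£29

ceiling fan: 37 W × 1.68 h × 7 d = 435 Wh = 0.4351 kWh
EV charger: 4280 W × 2.21 h × 7 d = 66,212 Wh = 66.21 kWh
desktop computer: 138.4 W × 11.6 h × 7 d = 11,238 Wh = 11.24 kWh
television: 85.31 W × 14.7 h × 7 d = 8,778 Wh = 8.778 kWh
Total energy = 0.4351 + 66.21 + 11.24 + 8.778 = 86.66 kWh
Cost = 86.66 kWh × £0.335 = £29.03 ≈ £29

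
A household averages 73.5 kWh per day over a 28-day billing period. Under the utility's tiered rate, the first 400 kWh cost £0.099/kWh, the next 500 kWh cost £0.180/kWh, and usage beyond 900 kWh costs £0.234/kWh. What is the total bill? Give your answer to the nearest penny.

£400.57

Usage = 73.5 kWh/day × 28 days = 2058 kWh
First 400 kWh × £0.099 = £39.60
Next 500 kWh × £0.180 = £90.00
Remaining 1158 kWh × £0.234 = £270.97
Total = £400.57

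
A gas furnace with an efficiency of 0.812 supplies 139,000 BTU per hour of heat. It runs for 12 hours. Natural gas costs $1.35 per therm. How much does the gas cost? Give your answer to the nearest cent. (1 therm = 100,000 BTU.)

Heat delivered = 139,000 BTU/h × 12 h = 1,668,000 BTU
Gas input = 1,668,000 / 0.812 = 2,054,187 BTU
= 2,054,187 / 100,000 = 20.54 therm
Cost = 20.54 × $1.35/therm = $27.73

$27.73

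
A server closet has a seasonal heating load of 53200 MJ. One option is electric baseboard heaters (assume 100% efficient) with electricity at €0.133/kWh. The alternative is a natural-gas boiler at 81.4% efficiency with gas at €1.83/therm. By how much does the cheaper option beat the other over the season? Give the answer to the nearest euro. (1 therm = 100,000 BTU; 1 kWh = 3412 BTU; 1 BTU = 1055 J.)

Heat load = 53200 MJ = 53,200,000,000 J / 1055 = 50,426,540 BTU
Gas: input = 50,426,540 / 0.814 = 61,949,067 BTU = 619.5 therm → 619.5 × €1.83 = €1,133.67
Electric: 50,426,540 BTU / 3412 = 14,780 kWh → × €0.133 = €1,965.63
Difference = |€1,133.67 − €1,965.63| = €831.96 ≈ €832

€832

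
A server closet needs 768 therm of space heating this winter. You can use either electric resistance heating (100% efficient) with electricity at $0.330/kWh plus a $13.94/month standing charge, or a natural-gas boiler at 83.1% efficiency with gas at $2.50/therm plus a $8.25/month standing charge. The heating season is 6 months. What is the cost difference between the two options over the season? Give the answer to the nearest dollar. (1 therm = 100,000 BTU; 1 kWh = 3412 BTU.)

Heat load = 768 therm × 100,000 = 76,800,000 BTU
Gas: input = 76,800,000 / 0.831 = 92,418,773 BTU = 924.2 therm → 924.2 × $2.50 = $2,310.47; + 6 × $8.25 standing = $2,359.97
Electric: 76,800,000 BTU / 3412 = 22,510 kWh → × $0.330 = $7,427.90; + 6 × $13.94 standing = $7,511.54
Difference = |$2,359.97 − $7,511.54| = $5,151.57 ≈ $5152

$5152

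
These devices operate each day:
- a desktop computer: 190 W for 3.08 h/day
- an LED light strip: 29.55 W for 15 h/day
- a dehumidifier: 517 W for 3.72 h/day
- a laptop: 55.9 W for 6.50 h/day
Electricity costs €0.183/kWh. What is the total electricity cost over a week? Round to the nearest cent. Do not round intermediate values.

€4.25

desktop computer: 190 W × 3.08 h × 7 d = 4,096 Wh = 4.096 kWh
LED light strip: 29.55 W × 15 h × 7 d = 3,103 Wh = 3.103 kWh
dehumidifier: 517 W × 3.72 h × 7 d = 13,463 Wh = 13.46 kWh
laptop: 55.9 W × 6.50 h × 7 d = 2,543 Wh = 2.543 kWh
Total energy = 4.096 + 3.103 + 13.46 + 2.543 = 23.21 kWh
Cost = 23.21 kWh × €0.183 = €4.25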